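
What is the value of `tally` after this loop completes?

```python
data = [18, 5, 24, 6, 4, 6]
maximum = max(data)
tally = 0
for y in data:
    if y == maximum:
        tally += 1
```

Count of max value 24 in [18, 5, 24, 6, 4, 6]
`tally` takes the values: 0 → 1

Answer: 1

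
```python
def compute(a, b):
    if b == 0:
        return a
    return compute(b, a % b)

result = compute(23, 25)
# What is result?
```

compute(23, 25) -> compute(25, 23) -> compute(23, 2) -> compute(2, 1) -> compute(1, 0) -> 1

Answer: 1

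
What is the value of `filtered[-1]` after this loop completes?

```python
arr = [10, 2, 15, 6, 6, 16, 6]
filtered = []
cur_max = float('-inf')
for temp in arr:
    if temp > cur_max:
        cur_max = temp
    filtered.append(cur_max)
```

Running max ends at 16
`filtered` takes the values: [] → [10] → [10, 10] → [10, 10, 15] → [10, 10, 15, 15] → [10, 10, 15, 15, 15] → [10, 10, 15, 15, 15, 16] → [10, 10, 15, 15, 15, 16, 16]
So `filtered[-1]` = 16

Answer: 16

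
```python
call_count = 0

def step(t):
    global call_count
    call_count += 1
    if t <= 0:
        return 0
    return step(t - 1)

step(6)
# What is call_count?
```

Linear recursion stepping by 1: 7 calls from t=6 down to ≤0.

Answer: 7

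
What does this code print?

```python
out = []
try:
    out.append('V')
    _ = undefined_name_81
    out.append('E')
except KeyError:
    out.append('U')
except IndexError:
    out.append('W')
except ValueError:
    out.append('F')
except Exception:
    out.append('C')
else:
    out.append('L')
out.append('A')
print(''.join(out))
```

Execution trace: 'V' (try body) → 'C' (except Exception) → 'A' (after the try/except). Output: VCA

Answer: VCA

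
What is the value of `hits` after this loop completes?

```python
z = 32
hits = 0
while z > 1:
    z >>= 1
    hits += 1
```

Count right shifts until 1
`hits` takes the values: 0 → 1 → 2 → 3 → 4 → 5

Answer: 5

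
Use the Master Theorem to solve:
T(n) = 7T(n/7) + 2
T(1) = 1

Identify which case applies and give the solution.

a=7, b=7, f(n)=2. log_7(7) = 1. Since c=0 < 1, Case 1 applies: T(n) = Θ(n^log_b(a)) = O(n).

Answer: O(n) - Case 1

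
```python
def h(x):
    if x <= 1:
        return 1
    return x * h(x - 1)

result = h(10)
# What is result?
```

h(10) = 10 * 9 * 8 * 7 * 6 * 5 * 4 * 3 * 2 * 1 = 3628800

Answer: 3628800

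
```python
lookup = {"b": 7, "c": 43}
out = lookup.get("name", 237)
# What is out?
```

Trace:
`lookup = {"b": 7, "c": 43}` → lookup = {'b': 7, 'c': 43}
`out = lookup.get("name", 237)` → out = 237
So out = 237

Answer: 237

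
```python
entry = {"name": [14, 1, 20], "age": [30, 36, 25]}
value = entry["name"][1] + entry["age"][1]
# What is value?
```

Trace:
`entry = {"name": [14, 1, 20], "age": [30, 36, 25]}` → entry = {'name': [14, 1, 20], 'age': [30, 36, 25]}
`value = entry["name"][1] + entry["age"][1]` → value = 37
So value = 37

Answer: 37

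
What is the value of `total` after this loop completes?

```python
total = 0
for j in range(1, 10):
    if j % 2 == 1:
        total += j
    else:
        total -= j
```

Add odd, subtract even
`total` takes the values: 0 → 1 → -1 → 2 → -2 → 3 → -3 → 4 → -4 → 5

Answer: 5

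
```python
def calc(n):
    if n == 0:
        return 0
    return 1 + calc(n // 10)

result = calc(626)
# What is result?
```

Count of digits of 626: 3

Answer: 3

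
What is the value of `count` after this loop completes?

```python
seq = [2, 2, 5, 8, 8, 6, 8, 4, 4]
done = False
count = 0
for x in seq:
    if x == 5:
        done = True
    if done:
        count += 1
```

Count elements after first 5 in [2, 2, 5, 8, 8, 6, 8, 4, 4]
`count` takes the values: 0 → 1 → 2 → 3 → 4 → 5 → 6 → 7

Answer: 7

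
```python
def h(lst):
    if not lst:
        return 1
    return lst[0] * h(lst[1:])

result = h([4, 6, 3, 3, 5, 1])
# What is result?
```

Product over [4, 6, 3, 3, 5, 1] = 4 * 6 * 3 * 3 * 5 * 1 = 1080

Answer: 1080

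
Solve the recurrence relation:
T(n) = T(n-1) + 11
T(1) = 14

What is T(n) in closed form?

Unrolling: T(n) = T(1) + 11·(n-1) = 14 + 11(n-1) = 11n + 3.

Answer: T(n) = 11n + 3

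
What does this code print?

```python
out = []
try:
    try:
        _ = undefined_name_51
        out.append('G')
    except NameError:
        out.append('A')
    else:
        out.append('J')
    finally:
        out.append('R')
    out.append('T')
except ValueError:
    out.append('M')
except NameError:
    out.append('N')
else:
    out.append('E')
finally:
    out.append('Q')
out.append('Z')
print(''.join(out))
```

Execution trace: 'A' (inner except NameError) → 'R' (inner finally) → 'T' (try body, no exception) → 'E' (else) → 'Q' (finally) → 'Z' (after the try/except). Output: ARTEQZ

Answer: ARTEQZ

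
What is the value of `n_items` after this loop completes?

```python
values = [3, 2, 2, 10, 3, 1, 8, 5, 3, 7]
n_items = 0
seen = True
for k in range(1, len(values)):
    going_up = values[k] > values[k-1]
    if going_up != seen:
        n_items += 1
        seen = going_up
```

Count direction changes in [3, 2, 2, 10, 3, 1, 8, 5, 3, 7]
`n_items` takes the values: 0 → 1 → 2 → 3 → 4 → 5 → 6

Answer: 6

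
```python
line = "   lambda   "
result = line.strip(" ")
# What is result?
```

Trace:
`line = "   lambda   "` → line = '   lambda   '
`result = line.strip(" ")` → result = 'lambda'
So result = 'lambda'

Answer: 'lambda'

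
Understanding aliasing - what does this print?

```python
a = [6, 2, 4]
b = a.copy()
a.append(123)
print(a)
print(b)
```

Key concept: list.copy() creates independent copy.
Step by step:
`a = [6, 2, 4]` → a = [6, 2, 4]
`b = a.copy()` → b = [6, 2, 4]
`a.append(123)` → a = [6, 2, 4, 123]
`print(a)` → prints [6, 2, 4, 123]
`print(b)` → prints [6, 2, 4]

Answer:
[6, 2, 4, 123]
[6, 2, 4]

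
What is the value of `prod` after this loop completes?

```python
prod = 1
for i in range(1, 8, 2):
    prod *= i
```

Product of 1, 3, 5, ... up to 7
`prod` takes the values: 1 → 3 → 15 → 105

Answer: 105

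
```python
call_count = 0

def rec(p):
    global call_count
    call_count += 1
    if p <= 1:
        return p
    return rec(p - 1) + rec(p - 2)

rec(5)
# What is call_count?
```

Calls(p) = 1 + Calls(p-1) + Calls(p-2); Calls(0)=Calls(1)=1. For p=5 this gives 15.

Answer: 15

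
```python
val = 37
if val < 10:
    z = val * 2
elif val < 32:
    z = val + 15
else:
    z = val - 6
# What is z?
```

Trace:
`val = 37` → val = 37
`if val < 10: ...` → val < 10 is False, val < 32 is False, take else branch → z = 31
So z = 31

Answer: 31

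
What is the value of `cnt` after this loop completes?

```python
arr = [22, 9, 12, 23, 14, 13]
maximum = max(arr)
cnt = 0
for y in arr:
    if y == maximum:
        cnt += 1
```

Count of max value 23 in [22, 9, 12, 23, 14, 13]
`cnt` takes the values: 0 → 1

Answer: 1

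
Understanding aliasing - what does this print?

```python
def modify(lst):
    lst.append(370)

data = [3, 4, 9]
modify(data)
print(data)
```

Key concept: function modifies passed list.
Step by step:
`data = [3, 4, 9]` → data = [3, 4, 9]
`modify(data)` → data = [3, 4, 9, 370]
`print(data)` → prints [3, 4, 9, 370]

Answer: [3, 4, 9, 370]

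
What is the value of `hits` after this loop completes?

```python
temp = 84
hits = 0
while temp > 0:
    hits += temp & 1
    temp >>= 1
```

Count set bits in 84 (binary: 0b1010100)
`hits` takes the values: 0 → 1 → 2 → 3

Answer: 3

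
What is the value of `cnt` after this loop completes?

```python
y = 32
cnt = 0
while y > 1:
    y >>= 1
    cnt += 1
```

Count right shifts until 1
`cnt` takes the values: 0 → 1 → 2 → 3 → 4 → 5

Answer: 5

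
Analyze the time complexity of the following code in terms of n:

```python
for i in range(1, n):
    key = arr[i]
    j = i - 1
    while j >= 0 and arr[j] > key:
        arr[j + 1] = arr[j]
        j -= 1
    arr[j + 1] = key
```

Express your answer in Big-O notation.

This is Insertion sort. Time complexity: O(n²).

Answer: O(n²)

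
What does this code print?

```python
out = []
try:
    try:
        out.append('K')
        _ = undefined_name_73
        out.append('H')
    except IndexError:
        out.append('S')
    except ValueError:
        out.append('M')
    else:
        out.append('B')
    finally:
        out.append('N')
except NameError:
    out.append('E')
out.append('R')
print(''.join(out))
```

Execution trace: 'K' (try body) → 'N' (finally) → 'E' (outer except NameError) → 'R' (after the try/except). Output: KNER

Answer: KNER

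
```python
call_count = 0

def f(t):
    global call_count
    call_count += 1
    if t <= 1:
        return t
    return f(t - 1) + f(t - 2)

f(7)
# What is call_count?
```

Calls(t) = 1 + Calls(t-1) + Calls(t-2); Calls(0)=Calls(1)=1. For t=7 this gives 41.

Answer: 41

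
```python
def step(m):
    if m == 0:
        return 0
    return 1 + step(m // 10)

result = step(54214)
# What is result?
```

Count of digits of 54214: 5

Answer: 5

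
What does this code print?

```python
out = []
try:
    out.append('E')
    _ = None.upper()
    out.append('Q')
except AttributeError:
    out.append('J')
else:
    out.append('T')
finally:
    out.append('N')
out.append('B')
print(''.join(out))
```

Execution trace: 'E' (try body) → 'J' (except AttributeError) → 'N' (finally) → 'B' (after the try/except). Output: EJNB

Answer: EJNB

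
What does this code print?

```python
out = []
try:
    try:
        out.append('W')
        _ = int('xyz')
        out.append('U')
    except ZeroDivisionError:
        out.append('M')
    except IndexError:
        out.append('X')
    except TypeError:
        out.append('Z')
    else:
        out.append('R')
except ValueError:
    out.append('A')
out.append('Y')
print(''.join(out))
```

Execution trace: 'W' (try body) → 'A' (outer except ValueError) → 'Y' (after the try/except). Output: WAY

Answer: WAY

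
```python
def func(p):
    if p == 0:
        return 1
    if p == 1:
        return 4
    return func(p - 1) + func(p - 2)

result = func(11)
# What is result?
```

Build up from base cases: func(0)=1, func(1)=4, func(2)=5, func(3)=9, func(4)=14, func(5)=23, func(6)=37, ..., func(11)=411

Answer: 411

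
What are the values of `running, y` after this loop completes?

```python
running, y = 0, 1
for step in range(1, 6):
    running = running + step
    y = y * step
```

Sum and factorial of 1 to 5
`running, y` takes the values: (0, 1) → (1, 1) → (3, 1) → (3, 2) → (6, 2) → (6, 6) → (10, 6) → (10, 24) → (15, 24) → (15, 120)

Answer: 15, 120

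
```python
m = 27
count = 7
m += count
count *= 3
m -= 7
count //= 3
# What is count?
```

Trace:
`m = 27` → m = 27
`count = 7` → count = 7
`m += count` → m = 34
`count *= 3` → count = 21
`m -= 7` → m = 27
`count //= 3` → count = 7
So count = 7

Answer: 7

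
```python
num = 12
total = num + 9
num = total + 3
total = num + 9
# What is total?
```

Trace:
`num = 12` → num = 12
`total = num + 9` → total = 21
`num = total + 3` → num = 24
`total = num + 9` → total = 33
So total = 33

Answer: 33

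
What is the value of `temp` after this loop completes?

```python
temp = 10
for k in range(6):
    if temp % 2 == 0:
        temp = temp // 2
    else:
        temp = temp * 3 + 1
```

Collatz-style transformation from 10
`temp` takes the values: 10 → 5 → 16 → 8 → 4 → 2 → 1

Answer: 1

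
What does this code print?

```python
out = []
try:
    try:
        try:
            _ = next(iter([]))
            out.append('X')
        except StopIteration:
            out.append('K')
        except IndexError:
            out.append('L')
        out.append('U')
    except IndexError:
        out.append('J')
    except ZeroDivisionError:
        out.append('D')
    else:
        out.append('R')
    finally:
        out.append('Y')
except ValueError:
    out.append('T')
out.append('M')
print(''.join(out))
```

Execution trace: 'K' (inner except StopIteration) → 'U' (try body, no exception) → 'R' (else) → 'Y' (finally) → 'M' (after the try/except). Output: KURYM

Answer: KURYM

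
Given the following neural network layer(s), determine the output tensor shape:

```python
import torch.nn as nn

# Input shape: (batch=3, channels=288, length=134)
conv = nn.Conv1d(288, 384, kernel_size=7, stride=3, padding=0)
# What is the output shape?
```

Input: (3, 288, 134) -> Output: (3, 384, 43)

Answer: (3, 384, 43)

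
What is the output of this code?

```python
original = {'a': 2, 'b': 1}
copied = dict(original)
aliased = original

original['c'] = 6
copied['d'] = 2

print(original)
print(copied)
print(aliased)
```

Key concept: dict() creates copy, assignment creates alias.
Step by step:
`original = {'a': 2, 'b': 1}` → original = {'a': 2, 'b': 1}
`copied = dict(original)` → copied = {'a': 2, 'b': 1}
`aliased = original` → aliased = {'a': 2, 'b': 1} (same object as original)
`original['c'] = 6` → original = {'a': 2, 'b': 1, 'c': 6} (same object as aliased); aliased = {'a': 2, 'b': 1, 'c': 6} (same object as original)
`copied['d'] = 2` → copied = {'a': 2, 'b': 1, 'd': 2}
`print(original)` → prints {'a': 2, 'b': 1, 'c': 6}
`print(copied)` → prints {'a': 2, 'b': 1, 'd': 2}
`print(aliased)` → prints {'a': 2, 'b': 1, 'c': 6}

Answer:
{'a': 2, 'b': 1, 'c': 6}
{'a': 2, 'b': 1, 'd': 2}
{'a': 2, 'b': 1, 'c': 6}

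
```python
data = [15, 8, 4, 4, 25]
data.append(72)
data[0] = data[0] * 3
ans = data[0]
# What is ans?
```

Trace:
`data = [15, 8, 4, 4, 25]` → data = [15, 8, 4, 4, 25]
`data.append(72)` → data = [15, 8, 4, 4, 25, 72]
`data[0] = data[0] * 3` → data = [45, 8, 4, 4, 25, 72]
`ans = data[0]` → ans = 45
So ans = 45

Answer: 45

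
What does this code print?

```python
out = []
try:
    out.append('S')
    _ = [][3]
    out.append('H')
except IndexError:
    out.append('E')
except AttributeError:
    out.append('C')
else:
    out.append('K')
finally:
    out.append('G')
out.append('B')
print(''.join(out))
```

Execution trace: 'S' (try body) → 'E' (except IndexError) → 'G' (finally) → 'B' (after the try/except). Output: SEGB

Answer: SEGB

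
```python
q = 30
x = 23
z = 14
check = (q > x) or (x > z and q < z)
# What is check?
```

Trace:
`q = 30` → q = 30
`x = 23` → x = 23
`z = 14` → z = 14
`check = (q > x) or (x > z and q < z)` → check = True
So check = True

Answer: True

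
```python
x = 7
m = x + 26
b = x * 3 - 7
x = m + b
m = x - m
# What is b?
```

Trace:
`x = 7` → x = 7
`m = x + 26` → m = 33
`b = x * 3 - 7` → b = 14
`x = m + b` → x = 47
`m = x - m` → m = 14
So b = 14

Answer: 14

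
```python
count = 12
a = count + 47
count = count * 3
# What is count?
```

Trace:
`count = 12` → count = 12
`a = count + 47` → a = 59
`count = count * 3` → count = 36
So count = 36

Answer: 36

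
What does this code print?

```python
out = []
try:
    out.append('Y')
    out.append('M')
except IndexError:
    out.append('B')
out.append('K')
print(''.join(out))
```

Execution trace: 'Y' (try body) → 'M' (try body, no exception) → 'K' (after the try/except). Output: YMK

Answer: YMK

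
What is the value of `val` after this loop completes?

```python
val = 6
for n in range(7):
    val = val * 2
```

Multiply by 2, 7 times: 6 * 2^7 = 768
`val` takes the values: 6 → 12 → 24 → 48 → 96 → 192 → 384 → 768

Answer: 768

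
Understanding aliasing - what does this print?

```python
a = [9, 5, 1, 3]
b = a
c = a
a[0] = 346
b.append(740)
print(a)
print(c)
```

Key concept: multiple aliases.
Step by step:
`a = [9, 5, 1, 3]` → a = [9, 5, 1, 3]
`b = a` → b = [9, 5, 1, 3] (same object as a)
`c = a` → c = [9, 5, 1, 3] (same object as a, b)
`a[0] = 346` → a = [346, 5, 1, 3] (same object as b, c); b = [346, 5, 1, 3] (same object as a, c); c = [346, 5, 1, 3] (same object as a, b)
`b.append(740)` → a = [346, 5, 1, 3, 740] (same object as b, c); b = [346, 5, 1, 3, 740] (same object as a, c); c = [346, 5, 1, 3, 740] (same object as a, b)
`print(a)` → prints [346, 5, 1, 3, 740]
`print(c)` → prints [346, 5, 1, 3, 740]

Answer:
[346, 5, 1, 3, 740]
[346, 5, 1, 3, 740]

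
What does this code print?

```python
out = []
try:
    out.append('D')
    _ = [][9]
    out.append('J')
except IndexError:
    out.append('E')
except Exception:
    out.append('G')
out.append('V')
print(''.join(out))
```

Execution trace: 'D' (try body) → 'E' (except IndexError) → 'V' (after the try/except). Output: DEV

Answer: DEV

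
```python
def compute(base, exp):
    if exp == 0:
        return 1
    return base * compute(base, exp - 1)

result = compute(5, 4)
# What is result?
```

compute(5, 4) = 5 * 5 * 5 * 5 = 625

Answer: 625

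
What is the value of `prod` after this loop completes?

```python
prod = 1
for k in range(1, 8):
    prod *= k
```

7! = 5040
`prod` takes the values: 1 → 2 → 6 → 24 → 120 → 720 → 5040

Answer: 5040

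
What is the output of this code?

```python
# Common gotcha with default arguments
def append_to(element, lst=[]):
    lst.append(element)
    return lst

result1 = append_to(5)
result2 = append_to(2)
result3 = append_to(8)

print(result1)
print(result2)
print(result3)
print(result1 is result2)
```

Key concept: mutable default argument gotcha.
Step by step:
`result1 = append_to(5)` → result1 = [5]
`result2 = append_to(2)` → result1 = [5, 2] (same object as result2); result2 = [5, 2] (same object as result1)
`result3 = append_to(8)` → result1 = [5, 2, 8] (same object as result2, result3); result2 = [5, 2, 8] (same object as result1, result3); result3 = [5, 2, 8] (same object as result1, result2)
`print(result1)` → prints [5, 2, 8]
`print(result2)` → prints [5, 2, 8]
`print(result3)` → prints [5, 2, 8]
`print(result1 is result2)` → prints True

Answer:
[5, 2, 8]
[5, 2, 8]
[5, 2, 8]
True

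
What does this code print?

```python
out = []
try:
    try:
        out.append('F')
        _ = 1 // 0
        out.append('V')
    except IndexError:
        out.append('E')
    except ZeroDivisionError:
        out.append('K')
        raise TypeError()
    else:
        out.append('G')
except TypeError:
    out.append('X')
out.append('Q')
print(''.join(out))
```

Execution trace: 'F' (try body) → 'K' (except ZeroDivisionError) → 'X' (outer except TypeError) → 'Q' (after the try/except). Output: FKXQ

Answer: FKXQ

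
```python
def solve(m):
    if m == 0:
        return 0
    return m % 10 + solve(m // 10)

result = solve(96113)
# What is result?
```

Sum of digits of 96113: 3 + 1 + 1 + 6 + 9 = 20

Answer: 20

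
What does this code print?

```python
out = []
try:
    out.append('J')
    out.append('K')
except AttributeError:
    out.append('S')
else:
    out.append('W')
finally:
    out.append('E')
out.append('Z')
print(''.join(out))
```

Execution trace: 'J' (try body) → 'K' (try body, no exception) → 'W' (else) → 'E' (finally) → 'Z' (after the try/except). Output: JKWEZ

Answer: JKWEZ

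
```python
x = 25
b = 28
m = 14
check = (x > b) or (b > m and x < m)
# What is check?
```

Trace:
`x = 25` → x = 25
`b = 28` → b = 28
`m = 14` → m = 14
`check = (x > b) or (b > m and x < m)` → check = False
So check = False

Answer: False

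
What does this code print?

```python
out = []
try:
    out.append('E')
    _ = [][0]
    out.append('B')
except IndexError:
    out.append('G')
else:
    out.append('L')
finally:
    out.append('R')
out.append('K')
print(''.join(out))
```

Execution trace: 'E' (try body) → 'G' (except IndexError) → 'R' (finally) → 'K' (after the try/except). Output: EGRK

Answer: EGRK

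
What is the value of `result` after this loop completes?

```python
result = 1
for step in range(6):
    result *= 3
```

3^6 = 729
`result` takes the values: 1 → 3 → 9 → 27 → 81 → 243 → 729

Answer: 729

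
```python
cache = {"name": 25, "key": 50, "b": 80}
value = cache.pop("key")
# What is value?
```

Trace:
`cache = {"name": 25, "key": 50, "b": 80}` → cache = {'name': 25, 'key': 50, 'b': 80}
`value = cache.pop("key")` → cache = {'name': 25, 'b': 80}; value = 50
So value = 50

Answer: 50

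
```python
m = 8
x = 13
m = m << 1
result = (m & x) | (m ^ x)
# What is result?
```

Trace:
`m = 8` → m = 8
`x = 13` → x = 13
`m = m << 1` → m = 16
`result = (m & x) | (m ^ x)` → result = 29
So result = 29

Answer: 29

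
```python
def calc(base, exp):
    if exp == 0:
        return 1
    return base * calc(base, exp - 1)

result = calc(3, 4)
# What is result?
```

calc(3, 4) = 3 * 3 * 3 * 3 = 81

Answer: 81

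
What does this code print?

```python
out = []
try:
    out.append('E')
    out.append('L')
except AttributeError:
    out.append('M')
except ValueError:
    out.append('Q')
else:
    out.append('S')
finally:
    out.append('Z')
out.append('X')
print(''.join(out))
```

Execution trace: 'E' (try body) → 'L' (try body, no exception) → 'S' (else) → 'Z' (finally) → 'X' (after the try/except). Output: ELSZX

Answer: ELSZX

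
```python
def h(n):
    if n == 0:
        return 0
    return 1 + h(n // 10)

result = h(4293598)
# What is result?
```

Count of digits of 4293598: 7

Answer: 7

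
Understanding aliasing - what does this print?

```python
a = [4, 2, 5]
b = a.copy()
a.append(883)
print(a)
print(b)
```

Key concept: list.copy() creates independent copy.
Step by step:
`a = [4, 2, 5]` → a = [4, 2, 5]
`b = a.copy()` → b = [4, 2, 5]
`a.append(883)` → a = [4, 2, 5, 883]
`print(a)` → prints [4, 2, 5, 883]
`print(b)` → prints [4, 2, 5]

Answer:
[4, 2, 5, 883]
[4, 2, 5]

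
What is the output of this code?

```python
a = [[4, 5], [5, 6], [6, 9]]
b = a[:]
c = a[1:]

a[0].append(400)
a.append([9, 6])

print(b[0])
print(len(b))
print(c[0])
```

Key concept: slice with nested mutation.
Step by step:
`a = [[4, 5], [5, 6], [6, 9]]` → a = [[4, 5], [5, 6], [6, 9]]
`b = a[:]` → b = [[4, 5], [5, 6], [6, 9]]
`c = a[1:]` → c = [[5, 6], [6, 9]]
`a[0].append(400)` → a = [[4, 5, 400], [5, 6], [6, 9]]; b = [[4, 5, 400], [5, 6], [6, 9]]
`a.append([9, 6])` → a = [[4, 5, 400], [5, 6], [6, 9], [9, 6]]
`print(b[0])` → prints [4, 5, 400]
`print(len(b))` → prints 3
`print(c[0])` → prints [5, 6]

Answer:
[4, 5, 400]
3
[5, 6]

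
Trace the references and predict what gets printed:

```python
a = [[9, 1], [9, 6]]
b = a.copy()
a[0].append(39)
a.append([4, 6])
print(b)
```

Key concept: shallow copy with nested lists.
Step by step:
`a = [[9, 1], [9, 6]]` → a = [[9, 1], [9, 6]]
`b = a.copy()` → b = [[9, 1], [9, 6]]
`a[0].append(39)` → a = [[9, 1, 39], [9, 6]]; b = [[9, 1, 39], [9, 6]]
`a.append([4, 6])` → a = [[9, 1, 39], [9, 6], [4, 6]]
`print(b)` → prints [[9, 1, 39], [9, 6]]

Answer: [[9, 1, 39], [9, 6]]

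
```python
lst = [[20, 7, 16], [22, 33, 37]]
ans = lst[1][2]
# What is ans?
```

Trace:
`lst = [[20, 7, 16], [22, 33, 37]]` → lst = [[20, 7, 16], [22, 33, 37]]
`ans = lst[1][2]` → ans = 37
So ans = 37

Answer: 37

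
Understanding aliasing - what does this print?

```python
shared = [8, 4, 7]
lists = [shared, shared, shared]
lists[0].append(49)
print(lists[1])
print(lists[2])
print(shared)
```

Key concept: list of same reference.
Step by step:
`shared = [8, 4, 7]` → shared = [8, 4, 7]
`lists = [shared, shared, shared]` → lists = [[8, 4, 7], [8, 4, 7], [8, 4, 7]]
`lists[0].append(49)` → shared = [8, 4, 7, 49]; lists = [[8, 4, 7, 49], [8, 4, 7, 49], [8, 4, 7, 49]]
`print(lists[1])` → prints [8, 4, 7, 49]
`print(lists[2])` → prints [8, 4, 7, 49]
`print(shared)` → prints [8, 4, 7, 49]

Answer:
[8, 4, 7, 49]
[8, 4, 7, 49]
[8, 4, 7, 49]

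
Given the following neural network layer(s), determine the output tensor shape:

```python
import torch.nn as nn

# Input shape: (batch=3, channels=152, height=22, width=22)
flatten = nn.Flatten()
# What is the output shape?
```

Input: (3, 152, 22, 22) -> Output: (3, 73568)

Answer: (3, 73568)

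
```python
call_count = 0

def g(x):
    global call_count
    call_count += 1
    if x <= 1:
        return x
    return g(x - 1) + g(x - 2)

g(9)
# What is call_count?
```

Calls(x) = 1 + Calls(x-1) + Calls(x-2); Calls(0)=Calls(1)=1. For x=9 this gives 109.

Answer: 109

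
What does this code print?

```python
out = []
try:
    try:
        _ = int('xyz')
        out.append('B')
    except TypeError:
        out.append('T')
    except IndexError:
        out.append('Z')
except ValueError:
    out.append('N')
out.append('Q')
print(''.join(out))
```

Execution trace: 'N' (outer except ValueError) → 'Q' (after the try/except). Output: NQ

Answer: NQ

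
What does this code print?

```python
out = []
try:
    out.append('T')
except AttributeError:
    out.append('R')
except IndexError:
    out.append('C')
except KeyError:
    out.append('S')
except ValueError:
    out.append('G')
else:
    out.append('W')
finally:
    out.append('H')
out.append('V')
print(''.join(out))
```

Execution trace: 'T' (try body, no exception) → 'W' (else) → 'H' (finally) → 'V' (after the try/except). Output: TWHV

Answer: TWHV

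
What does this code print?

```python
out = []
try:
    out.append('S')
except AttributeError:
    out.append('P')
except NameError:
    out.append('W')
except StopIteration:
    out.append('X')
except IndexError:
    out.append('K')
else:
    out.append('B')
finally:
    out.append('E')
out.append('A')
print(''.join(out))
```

Execution trace: 'S' (try body, no exception) → 'B' (else) → 'E' (finally) → 'A' (after the try/except). Output: SBEA

Answer: SBEA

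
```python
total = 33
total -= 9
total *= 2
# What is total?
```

Trace:
`total = 33` → total = 33
`total -= 9` → total = 24
`total *= 2` → total = 48
So total = 48

Answer: 48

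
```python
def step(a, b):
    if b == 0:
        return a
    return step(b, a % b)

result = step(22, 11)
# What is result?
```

step(22, 11) -> step(11, 0) -> 11

Answer: 11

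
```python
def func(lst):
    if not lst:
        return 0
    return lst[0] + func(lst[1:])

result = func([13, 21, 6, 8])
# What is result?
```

13 + 21 + 6 + 8 + 0 = 48

Answer: 48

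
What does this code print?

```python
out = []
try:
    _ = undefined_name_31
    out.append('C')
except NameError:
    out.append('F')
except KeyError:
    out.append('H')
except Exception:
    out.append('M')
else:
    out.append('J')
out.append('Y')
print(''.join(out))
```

Execution trace: 'F' (except NameError) → 'Y' (after the try/except). Output: FY

Answer: FY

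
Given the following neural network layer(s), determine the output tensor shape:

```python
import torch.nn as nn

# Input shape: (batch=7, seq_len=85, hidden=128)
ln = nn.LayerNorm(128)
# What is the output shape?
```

Input: (7, 85, 128) -> Output: (7, 85, 128)

Answer: (7, 85, 128)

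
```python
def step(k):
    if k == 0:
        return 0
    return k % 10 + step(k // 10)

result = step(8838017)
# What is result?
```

Sum of digits of 8838017: 7 + 1 + 0 + 8 + 3 + 8 + 8 = 35

Answer: 35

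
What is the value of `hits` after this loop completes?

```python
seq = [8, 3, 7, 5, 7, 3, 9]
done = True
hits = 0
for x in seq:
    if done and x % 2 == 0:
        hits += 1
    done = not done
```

Count even values at even positions
`hits` takes the values: 0 → 1

Answer: 1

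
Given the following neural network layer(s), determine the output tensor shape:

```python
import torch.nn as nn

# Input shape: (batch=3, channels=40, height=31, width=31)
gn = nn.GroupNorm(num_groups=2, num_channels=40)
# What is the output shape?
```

Input: (3, 40, 31, 31) -> Output: (3, 40, 31, 31)

Answer: (3, 40, 31, 31)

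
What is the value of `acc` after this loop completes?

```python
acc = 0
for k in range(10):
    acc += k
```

Sum of 0 to 9 = 45
`acc` takes the values: 0 → 1 → 3 → 6 → 10 → 15 → 21 → 28 → 36 → 45

Answer: 45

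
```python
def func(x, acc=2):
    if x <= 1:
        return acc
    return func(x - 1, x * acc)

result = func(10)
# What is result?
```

Accumulator trace (n, acc): (10, 2) -> (9, 20) -> (8, 180) -> (7, 1440) -> (6, 10080) -> (5, 60480) -> (4, 302400) -> (3, 1209600) -> (2, 3628800) -> (1, 7257600) -> return 7257600

Answer: 7257600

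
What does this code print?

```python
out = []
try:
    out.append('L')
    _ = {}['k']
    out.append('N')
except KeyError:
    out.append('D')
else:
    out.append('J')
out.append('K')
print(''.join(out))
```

Execution trace: 'L' (try body) → 'D' (except KeyError) → 'K' (after the try/except). Output: LDK

Answer: LDK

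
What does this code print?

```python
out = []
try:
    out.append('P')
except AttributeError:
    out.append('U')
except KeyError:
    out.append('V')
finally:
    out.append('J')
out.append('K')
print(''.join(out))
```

Execution trace: 'P' (try body, no exception) → 'J' (finally) → 'K' (after the try/except). Output: PJK

Answer: PJK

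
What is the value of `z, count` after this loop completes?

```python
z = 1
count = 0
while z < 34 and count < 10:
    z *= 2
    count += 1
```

Double until >= 34 or 10 iterations
`z, count` takes the values: (1, 0) → (2, 0) → (2, 1) → (4, 1) → (4, 2) → (8, 2) → (8, 3) → (16, 3) → (16, 4) → (32, 4) → (32, 5) → (64, 5) → (64, 6)

Answer: 64, 6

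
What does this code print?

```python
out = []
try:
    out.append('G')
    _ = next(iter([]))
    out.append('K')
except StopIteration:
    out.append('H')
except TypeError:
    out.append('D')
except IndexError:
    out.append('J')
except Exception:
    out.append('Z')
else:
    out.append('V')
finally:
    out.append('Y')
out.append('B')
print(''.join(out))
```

Execution trace: 'G' (try body) → 'H' (except StopIteration) → 'Y' (finally) → 'B' (after the try/except). Output: GHYB

Answer: GHYB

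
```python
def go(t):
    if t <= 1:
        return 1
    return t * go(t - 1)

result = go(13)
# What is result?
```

go(13) = 13 * 12 * 11 * 10 * 9 * 8 * 7 * 6 * 5 * 4 * 3 * 2 * 1 = 6227020800

Answer: 6227020800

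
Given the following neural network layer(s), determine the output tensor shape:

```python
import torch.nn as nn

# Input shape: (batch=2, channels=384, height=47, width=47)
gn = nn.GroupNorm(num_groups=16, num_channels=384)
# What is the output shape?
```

Input: (2, 384, 47, 47) -> Output: (2, 384, 47, 47)

Answer: (2, 384, 47, 47)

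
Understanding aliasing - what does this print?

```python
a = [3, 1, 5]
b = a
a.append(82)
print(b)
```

Key concept: basic list aliasing.
Step by step:
`a = [3, 1, 5]` → a = [3, 1, 5]
`b = a` → b = [3, 1, 5] (same object as a)
`a.append(82)` → a = [3, 1, 5, 82] (same object as b); b = [3, 1, 5, 82] (same object as a)
`print(b)` → prints [3, 1, 5, 82]

Answer: [3, 1, 5, 82]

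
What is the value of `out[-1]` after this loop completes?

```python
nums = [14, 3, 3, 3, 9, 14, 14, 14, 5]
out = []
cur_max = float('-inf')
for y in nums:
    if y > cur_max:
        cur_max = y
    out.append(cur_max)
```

Running max ends at 14
`out` takes the values: [] → [14] → [14, 14] → [14, 14, 14] → [14, 14, 14, 14] → [14, 14, 14, 14, 14] → [14, 14, 14, 14, 14, 14] → [14, 14, 14, 14, 14, 14, 14] → [14, 14, 14, 14, 14, 14, 14, 14] → [14, 14, 14, 14, 14, 14, 14, 14, 14]
So `out[-1]` = 14

Answer: 14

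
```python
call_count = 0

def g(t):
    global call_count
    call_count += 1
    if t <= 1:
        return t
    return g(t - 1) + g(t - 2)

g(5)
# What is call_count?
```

Calls(t) = 1 + Calls(t-1) + Calls(t-2); Calls(0)=Calls(1)=1. For t=5 this gives 15.

Answer: 15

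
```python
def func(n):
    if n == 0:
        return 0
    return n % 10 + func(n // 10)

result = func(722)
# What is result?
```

Sum of digits of 722: 2 + 2 + 7 = 11

Answer: 11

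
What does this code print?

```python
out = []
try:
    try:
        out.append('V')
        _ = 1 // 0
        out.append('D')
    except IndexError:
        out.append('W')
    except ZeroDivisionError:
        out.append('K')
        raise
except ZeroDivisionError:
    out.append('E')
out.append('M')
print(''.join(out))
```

Execution trace: 'V' (inner try body) → 'K' (inner except ZeroDivisionError) → 'E' (outer except ZeroDivisionError) → 'M' (after the try/except). Output: VKEM

Answer: VKEM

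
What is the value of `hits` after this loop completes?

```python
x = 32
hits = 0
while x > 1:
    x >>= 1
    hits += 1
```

Count right shifts until 1
`hits` takes the values: 0 → 1 → 2 → 3 → 4 → 5

Answer: 5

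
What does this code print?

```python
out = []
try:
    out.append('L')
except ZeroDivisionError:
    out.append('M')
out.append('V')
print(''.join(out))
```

Execution trace: 'L' (try body, no exception) → 'V' (after the try/except). Output: LV

Answer: LV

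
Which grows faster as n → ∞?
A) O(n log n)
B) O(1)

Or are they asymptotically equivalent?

O(n log n) vs O(1): Higher order terms dominate.

Answer: A) O(n log n) grows faster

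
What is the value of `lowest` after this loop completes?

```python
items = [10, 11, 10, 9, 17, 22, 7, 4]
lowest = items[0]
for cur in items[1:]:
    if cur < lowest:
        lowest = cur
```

Minimum of [10, 11, 10, 9, 17, 22, 7, 4]
`lowest` takes the values: 10 → 9 → 7 → 4

Answer: 4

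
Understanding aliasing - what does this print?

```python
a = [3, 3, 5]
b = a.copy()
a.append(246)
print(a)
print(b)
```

Key concept: list.copy() creates independent copy.
Step by step:
`a = [3, 3, 5]` → a = [3, 3, 5]
`b = a.copy()` → b = [3, 3, 5]
`a.append(246)` → a = [3, 3, 5, 246]
`print(a)` → prints [3, 3, 5, 246]
`print(b)` → prints [3, 3, 5]

Answer:
[3, 3, 5, 246]
[3, 3, 5]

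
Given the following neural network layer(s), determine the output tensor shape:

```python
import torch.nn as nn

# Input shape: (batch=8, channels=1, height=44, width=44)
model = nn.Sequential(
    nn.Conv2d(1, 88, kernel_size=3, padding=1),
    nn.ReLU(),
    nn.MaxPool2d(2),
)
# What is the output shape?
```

Input: (8, 1, 44, 44) -> after Conv2d: (8, 88, 44, 44) -> after ReLU: (8, 88, 44, 44) -> Output: (8, 88, 22, 22)

Answer: (8, 88, 22, 22)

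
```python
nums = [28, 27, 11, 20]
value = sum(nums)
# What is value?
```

Trace:
`nums = [28, 27, 11, 20]` → nums = [28, 27, 11, 20]
`value = sum(nums)` → value = 86
So value = 86

Answer: 86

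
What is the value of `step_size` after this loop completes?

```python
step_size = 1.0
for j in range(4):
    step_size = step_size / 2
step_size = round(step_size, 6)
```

Halving LR 4 times: 1 / 2^4
`step_size` takes the values: 1.0 → 0.5 → 0.25 → 0.125 → 0.0625

Answer: 0.0625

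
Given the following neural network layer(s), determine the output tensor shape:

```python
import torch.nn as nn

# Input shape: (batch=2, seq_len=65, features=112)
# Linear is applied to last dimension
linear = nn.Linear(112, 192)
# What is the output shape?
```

Input: (2, 65, 112) -> Output: (2, 65, 192)

Answer: (2, 65, 192)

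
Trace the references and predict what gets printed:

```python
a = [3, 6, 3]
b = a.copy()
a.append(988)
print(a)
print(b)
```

Key concept: list.copy() creates independent copy.
Step by step:
`a = [3, 6, 3]` → a = [3, 6, 3]
`b = a.copy()` → b = [3, 6, 3]
`a.append(988)` → a = [3, 6, 3, 988]
`print(a)` → prints [3, 6, 3, 988]
`print(b)` → prints [3, 6, 3]

Answer:
[3, 6, 3, 988]
[3, 6, 3]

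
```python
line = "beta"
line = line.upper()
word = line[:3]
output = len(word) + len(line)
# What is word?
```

Trace:
`line = "beta"` → line = 'beta'
`line = line.upper()` → line = 'BETA'
`word = line[:3]` → word = 'BET'
`output = len(word) + len(line)` → output = 7
So word = 'BET'

Answer: 'BET'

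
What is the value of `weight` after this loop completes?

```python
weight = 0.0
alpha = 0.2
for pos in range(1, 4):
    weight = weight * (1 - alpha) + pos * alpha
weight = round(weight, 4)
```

Moving average with lr=0.2
`weight` takes the values: 0.0 → 0.2 → 0.56 → 1.048

Answer: 1.048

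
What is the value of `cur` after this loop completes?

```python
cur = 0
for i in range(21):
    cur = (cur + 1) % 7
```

Increment mod 7, 21 times = 0
`cur` takes the values: 0 → 1 → 2 → 3 → 4 → 5 → 6 → 0 → 1 → 2 → 3 → 4 → 5 → 6 → 0 → 1 → 2 → 3 → 4 → 5 → 6 → 0

Answer: 0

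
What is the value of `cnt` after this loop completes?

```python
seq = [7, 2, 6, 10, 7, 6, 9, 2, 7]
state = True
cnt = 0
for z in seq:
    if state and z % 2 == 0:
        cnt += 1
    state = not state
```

Count even values at even positions
`cnt` takes the values: 0 → 1

Answer: 1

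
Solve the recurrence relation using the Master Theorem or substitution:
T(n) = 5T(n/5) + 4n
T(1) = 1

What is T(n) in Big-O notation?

By Master Theorem: a=5, b=5, f(n)=4n. Since log_5(5) = 1 and f(n) = Θ(n^1), Case 2 applies. T(n) = O(n log n).

Answer: O(n log n)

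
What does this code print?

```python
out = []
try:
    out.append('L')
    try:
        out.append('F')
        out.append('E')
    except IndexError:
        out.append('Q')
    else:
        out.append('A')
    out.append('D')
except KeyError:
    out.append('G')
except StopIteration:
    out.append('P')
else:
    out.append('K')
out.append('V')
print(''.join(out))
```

Execution trace: 'L' (try body) → 'F' (inner try body) → 'E' (inner try body, no exception) → 'A' (inner else) → 'D' (try body, no exception) → 'K' (else) → 'V' (after the try/except). Output: LFEADKV

Answer: LFEADKV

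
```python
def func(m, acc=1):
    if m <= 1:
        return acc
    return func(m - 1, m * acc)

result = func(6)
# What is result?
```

Accumulator trace (n, acc): (6, 1) -> (5, 6) -> (4, 30) -> (3, 120) -> (2, 360) -> (1, 720) -> return 720

Answer: 720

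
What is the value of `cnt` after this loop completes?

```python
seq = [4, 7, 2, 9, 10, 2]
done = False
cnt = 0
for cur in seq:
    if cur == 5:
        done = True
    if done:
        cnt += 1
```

Count elements after first 5 in [4, 7, 2, 9, 10, 2]
`cnt` takes the values: 0

Answer: 0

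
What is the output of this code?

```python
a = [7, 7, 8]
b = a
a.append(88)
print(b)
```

Key concept: basic list aliasing.
Step by step:
`a = [7, 7, 8]` → a = [7, 7, 8]
`b = a` → b = [7, 7, 8] (same object as a)
`a.append(88)` → a = [7, 7, 8, 88] (same object as b); b = [7, 7, 8, 88] (same object as a)
`print(b)` → prints [7, 7, 8, 88]

Answer: [7, 7, 8, 88]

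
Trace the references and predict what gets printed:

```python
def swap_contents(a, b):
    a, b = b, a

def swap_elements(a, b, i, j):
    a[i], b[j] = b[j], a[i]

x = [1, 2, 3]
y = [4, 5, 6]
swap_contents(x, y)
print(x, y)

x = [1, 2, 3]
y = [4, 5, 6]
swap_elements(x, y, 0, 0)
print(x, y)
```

Key concept: parameter rebinding vs mutation.
Step by step:
`x = [1, 2, 3]` → x = [1, 2, 3]
`y = [4, 5, 6]` → y = [4, 5, 6]
`swap_contents(x, y)` → no visible change to tracked variables
`print(x, y)` → prints [1, 2, 3] [4, 5, 6]
`x = [1, 2, 3]` → x = [1, 2, 3]
`y = [4, 5, 6]` → y = [4, 5, 6]
`swap_elements(x, y, 0, 0)` → x = [4, 2, 3]; y = [1, 5, 6]
`print(x, y)` → prints [4, 2, 3] [1, 5, 6]

Answer:
[1, 2, 3] [4, 5, 6]
[4, 2, 3] [1, 5, 6]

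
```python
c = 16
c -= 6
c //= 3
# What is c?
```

Trace:
`c = 16` → c = 16
`c -= 6` → c = 10
`c //= 3` → c = 3
So c = 3

Answer: 3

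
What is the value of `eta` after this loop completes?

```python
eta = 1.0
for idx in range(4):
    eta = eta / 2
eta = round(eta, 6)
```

Halving LR 4 times: 1 / 2^4
`eta` takes the values: 1.0 → 0.5 → 0.25 → 0.125 → 0.0625

Answer: 0.0625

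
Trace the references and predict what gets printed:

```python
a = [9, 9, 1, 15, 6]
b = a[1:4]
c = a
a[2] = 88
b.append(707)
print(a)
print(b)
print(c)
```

Key concept: slice vs alias.
Step by step:
`a = [9, 9, 1, 15, 6]` → a = [9, 9, 1, 15, 6]
`b = a[1:4]` → b = [9, 1, 15]
`c = a` → c = [9, 9, 1, 15, 6] (same object as a)
`a[2] = 88` → a = [9, 9, 88, 15, 6] (same object as c); c = [9, 9, 88, 15, 6] (same object as a)
`b.append(707)` → b = [9, 1, 15, 707]
`print(a)` → prints [9, 9, 88, 15, 6]
`print(b)` → prints [9, 1, 15, 707]
`print(c)` → prints [9, 9, 88, 15, 6]

Answer:
[9, 9, 88, 15, 6]
[9, 1, 15, 707]
[9, 9, 88, 15, 6]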